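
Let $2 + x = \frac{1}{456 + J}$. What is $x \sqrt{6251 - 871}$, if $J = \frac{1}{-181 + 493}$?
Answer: $- \frac{568468 \sqrt{1345}}{142273} \approx -146.54$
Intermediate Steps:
$J = \frac{1}{312} \approx 0.0032051$
$x = - \frac{284234}{142273}$ ($x = -2 + \frac{1}{456 + \frac{1}{312}} = -2 + \frac{1}{\frac{142273}{312}} = -2 + \frac{312}{142273} = - \frac{284234}{142273} \approx -1.9978$)
$x \sqrt{6251 - 871} = - \frac{284234 \sqrt{6251 - 871}}{142273} = - \frac{284234 \sqrt{5380}}{142273} = - \frac{284234 \cdot 2 \sqrt{1345}}{142273} = - \frac{568468 \sqrt{1345}}{142273}$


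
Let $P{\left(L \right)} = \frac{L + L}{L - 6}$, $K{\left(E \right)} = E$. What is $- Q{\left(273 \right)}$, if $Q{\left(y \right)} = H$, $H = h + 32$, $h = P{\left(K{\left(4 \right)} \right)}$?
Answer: $-28$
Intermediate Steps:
$P{\left(L \right)} = \frac{2 L}{-6 + L}$
$h = -4$ ($h = 2 \cdot 4 \frac{1}{-6 + 4} = 2 \cdot 4 \frac{1}{-2} = 2 \cdot 4 \left(- \frac{1}{2}\right) = -4$)
$H = 28$ ($H = -4 + 32 = 28$)
$Q{\left(y \right)} = 28$
$- Q{\left(273 \right)} = \left(-1\right) 28 = -28$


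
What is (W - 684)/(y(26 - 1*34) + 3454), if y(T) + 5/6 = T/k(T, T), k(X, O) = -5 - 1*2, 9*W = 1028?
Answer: -71792/435243 ≈ -0.16495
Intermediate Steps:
W = 1028/9 (W = (⅑)*1028 = 1028/9 ≈ 114.22)
k(X, O) = -7 (k(X, O) = -5 - 2 = -7)
y(T) = -⅚ - T/7 (y(T) = -⅚ + T/(-7) = -⅚ + T*(-⅐) = -⅚ - T/7)
(W - 684)/(y(26 - 1*34) + 3454) = (1028/9 - 684)/((-⅚ - (26 - 1*34)/7) + 3454) = -5128/(9*((-⅚ - (26 - 34)/7) + 3454)) = -5128/(9*((-⅚ - ⅐*(-8)) + 3454)) = -5128/(9*((-⅚ + 8/7) + 3454)) = -5128/(9*(13/42 + 3454)) = -5128/(9*145081/42) = -5128/9*42/145081 = -71792/435243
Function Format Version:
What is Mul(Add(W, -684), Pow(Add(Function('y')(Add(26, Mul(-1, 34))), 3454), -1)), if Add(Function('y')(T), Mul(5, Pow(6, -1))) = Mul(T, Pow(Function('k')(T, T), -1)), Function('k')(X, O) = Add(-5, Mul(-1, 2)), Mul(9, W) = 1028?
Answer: Rational(-71792, 435243) ≈ -0.16495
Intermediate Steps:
W = Rational(1028, 9) (W = Mul(Rational(1, 9), 1028) = Rational(1028, 9) ≈ 114.22)
Function('k')(X, O) = -7 (Function('k')(X, O) = Add(-5, -2) = -7)
Function('y')(T) = Add(Rational(-5, 6), Mul(Rational(-1, 7), T)) (Function('y')(T) = Add(Rational(-5, 6), Mul(T, Pow(-7, -1))) = Add(Rational(-5, 6), Mul(T, Rational(-1, 7))) = Add(Rational(-5, 6), Mul(Rational(-1, 7), T)))
Mul(Add(W, -684), Pow(Add(Function('y')(Add(26, Mul(-1, 34))), 3454), -1)) = Mul(Add(Rational(1028, 9), -684), Pow(Add(Add(Rational(-5, 6), Mul(Rational(-1, 7), Add(26, Mul(-1, 34)))), 3454), -1)) = Mul(Rational(-5128, 9), Pow(Add(Add(Rational(-5, 6), Mul(Rational(-1, 7), Add(26, -34))), 3454), -1)) = Mul(Rational(-5128, 9), Pow(Add(Add(Rational(-5, 6), Mul(Rational(-1, 7), -8)), 3454), -1)) = Mul(Rational(-5128, 9), Pow(Add(Add(Rational(-5, 6), Rational(8, 7)), 3454), -1)) = Mul(Rational(-5128, 9), Pow(Add(Rational(13, 42), 3454), -1)) = Mul(Rational(-5128, 9), Pow(Rational(145081, 42), -1)) = Mul(Rational(-5128, 9), Rational(42, 145081)) = Rational(-71792, 435243)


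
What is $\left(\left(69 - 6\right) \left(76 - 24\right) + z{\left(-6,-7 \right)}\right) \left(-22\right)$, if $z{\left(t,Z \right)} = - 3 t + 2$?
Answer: $-72512$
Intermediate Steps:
$z{\left(t,Z \right)} = 2 - 3 t$
$\left(\left(69 - 6\right) \left(76 - 24\right) + z{\left(-6,-7 \right)}\right) \left(-22\right) = \left(\left(69 - 6\right) \left(76 - 24\right) + \left(2 - -18\right)\right) \left(-22\right) = \left(63 \cdot 52 + \left(2 + 18\right)\right) \left(-22\right) = \left(3276 + 20\right) \left(-22\right) = 3296 \left(-22\right) = -72512$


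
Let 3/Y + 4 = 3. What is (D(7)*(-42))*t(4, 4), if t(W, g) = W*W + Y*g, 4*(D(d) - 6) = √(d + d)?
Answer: -1008 - 42*√14 ≈ -1165.2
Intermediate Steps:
D(d) = 6 + √2*√d/4 (D(d) = 6 + √(d + d)/4 = 6 + √(2*d)/4 = 6 + (√2*√d)/4 = 6 + √2*√d/4)
Y = -3 (Y = 3/(-4 + 3) = 3/(-1) = 3*(-1) = -3)
t(W, g) = W² - 3*g (t(W, g) = W*W - 3*g = W² - 3*g)
(D(7)*(-42))*t(4, 4) = ((6 + √2*√7/4)*(-42))*(4² - 3*4) = ((6 + √14/4)*(-42))*(16 - 12) = (-252 - 21*√14/2)*4 = -1008 - 42*√14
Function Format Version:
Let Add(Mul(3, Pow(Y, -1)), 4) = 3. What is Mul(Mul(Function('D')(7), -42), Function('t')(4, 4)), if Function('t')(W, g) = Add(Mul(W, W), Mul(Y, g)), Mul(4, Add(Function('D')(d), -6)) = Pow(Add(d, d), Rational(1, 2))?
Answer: Add(-1008, Mul(-42, Pow(14, Rational(1, 2)))) ≈ -1165.2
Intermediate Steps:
Function('D')(d) = Add(6, Mul(Rational(1, 4), Pow(2, Rational(1, 2)), Pow(d, Rational(1, 2)))) (Function('D')(d) = Add(6, Mul(Rational(1, 4), Pow(Add(d, d), Rational(1, 2)))) = Add(6, Mul(Rational(1, 4), Pow(Mul(2, d), Rational(1, 2)))) = Add(6, Mul(Rational(1, 4), Mul(Pow(2, Rational(1, 2)), Pow(d, Rational(1, 2))))) = Add(6, Mul(Rational(1, 4), Pow(2, Rational(1, 2)), Pow(d, Rational(1, 2)))))
Y = -3 (Y = Mul(3, Pow(Add(-4, 3), -1)) = Mul(3, Pow(-1, -1)) = Mul(3, -1) = -3)
Function('t')(W, g) = Add(Pow(W, 2), Mul(-3, g)) (Function('t')(W, g) = Add(Mul(W, W), Mul(-3, g)) = Add(Pow(W, 2), Mul(-3, g)))
Mul(Mul(Function('D')(7), -42), Function('t')(4, 4)) = Mul(Mul(Add(6, Mul(Rational(1, 4), Pow(2, Rational(1, 2)), Pow(7, Rational(1, 2)))), -42), Add(Pow(4, 2), Mul(-3, 4))) = Mul(Mul(Add(6, Mul(Rational(1, 4), Pow(14, Rational(1, 2)))), -42), Add(16, -12)) = Mul(Add(-252, Mul(Rational(-21, 2), Pow(14, Rational(1, 2)))), 4) = Add(-1008, Mul(-42, Pow(14, Rational(1, 2))))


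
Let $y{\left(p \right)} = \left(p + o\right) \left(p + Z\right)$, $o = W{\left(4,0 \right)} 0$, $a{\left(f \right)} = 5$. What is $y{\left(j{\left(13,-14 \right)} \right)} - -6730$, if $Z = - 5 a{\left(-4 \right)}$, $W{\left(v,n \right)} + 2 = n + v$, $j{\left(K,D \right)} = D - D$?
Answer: $6730$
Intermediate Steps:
$j{\left(K,D \right)} = 0$
$W{\left(v,n \right)} = -2 + n + v$ ($W{\left(v,n \right)} = -2 + \left(n + v\right) = -2 + n + v$)
$Z = -25$ ($Z = \left(-5\right) 5 = -25$)
$o = 0$ ($o = \left(-2 + 0 + 4\right) 0 = 2 \cdot 0 = 0$)
$y{\left(p \right)} = p \left(-25 + p\right)$ ($y{\left(p \right)} = \left(p + 0\right) \left(p - 25\right) = p \left(-25 + p\right)$)
$y{\left(j{\left(13,-14 \right)} \right)} - -6730 = 0 \left(-25 + 0\right) - -6730 = 0 \left(-25\right) + 6730 = 0 + 6730 = 6730$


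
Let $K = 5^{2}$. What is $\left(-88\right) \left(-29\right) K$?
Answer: $63800$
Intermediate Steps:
$K = 25$
$\left(-88\right) \left(-29\right) K = \left(-88\right) \left(-29\right) 25 = 2552 \cdot 25 = 63800$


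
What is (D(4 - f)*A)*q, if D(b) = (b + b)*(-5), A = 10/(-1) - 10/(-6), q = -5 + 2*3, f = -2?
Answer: 500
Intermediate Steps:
q = 1 (q = -5 + 6 = 1)
A = -25/3 (A = 10*(-1) - 10*(-⅙) = -10 + 5/3 = -25/3 ≈ -8.3333)
D(b) = -10*b (D(b) = (2*b)*(-5) = -10*b)
(D(4 - f)*A)*q = (-10*(4 - 1*(-2))*(-25/3))*1 = (-10*(4 + 2)*(-25/3))*1 = (-10*6*(-25/3))*1 = -60*(-25/3)*1 = 500*1 = 500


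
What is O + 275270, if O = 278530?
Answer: 553800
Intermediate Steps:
O + 275270 = 278530 + 275270 = 553800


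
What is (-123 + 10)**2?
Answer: 12769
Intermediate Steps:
(-123 + 10)**2 = (-113)**2 = 12769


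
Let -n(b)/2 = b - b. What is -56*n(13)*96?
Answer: 0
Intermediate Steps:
n(b) = 0 (n(b) = -2*(b - b) = -2*0 = 0)
-56*n(13)*96 = -56*0*96 = 0*96 = 0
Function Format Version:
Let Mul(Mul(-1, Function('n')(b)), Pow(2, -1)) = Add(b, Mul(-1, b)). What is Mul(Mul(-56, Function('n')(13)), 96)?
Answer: 0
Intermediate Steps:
Function('n')(b) = 0 (Function('n')(b) = Mul(-2, Add(b, Mul(-1, b))) = Mul(-2, 0) = 0)
Mul(Mul(-56, Function('n')(13)), 96) = Mul(Mul(-56, 0), 96) = Mul(0, 96) = 0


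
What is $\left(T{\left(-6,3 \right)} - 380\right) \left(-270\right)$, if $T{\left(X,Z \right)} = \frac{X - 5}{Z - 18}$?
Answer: $102402$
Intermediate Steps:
$T{\left(X,Z \right)} = \frac{-5 + X}{-18 + Z}$
$\left(T{\left(-6,3 \right)} - 380\right) \left(-270\right) = \left(\frac{-5 - 6}{-18 + 3} - 380\right) \left(-270\right) = \left(\frac{1}{-15} \left(-11\right) - 380\right) \left(-270\right) = \left(\left(- \frac{1}{15}\right) \left(-11\right) - 380\right) \left(-270\right) = \left(\frac{11}{15} - 380\right) \left(-270\right) = \left(- \frac{5689}{15}\right) \left(-270\right) = 102402$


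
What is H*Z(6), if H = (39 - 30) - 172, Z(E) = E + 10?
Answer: -2608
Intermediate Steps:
Z(E) = 10 + E
H = -163 (H = 9 - 172 = -163)
H*Z(6) = -163*(10 + 6) = -163*16 = -2608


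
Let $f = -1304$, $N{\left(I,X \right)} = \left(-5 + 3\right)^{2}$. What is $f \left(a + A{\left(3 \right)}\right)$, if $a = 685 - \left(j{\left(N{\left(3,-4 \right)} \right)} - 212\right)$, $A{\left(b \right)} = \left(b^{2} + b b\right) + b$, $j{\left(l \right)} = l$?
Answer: $-1191856$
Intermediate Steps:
$N{\left(I,X \right)} = 4$ ($N{\left(I,X \right)} = \left(-2\right)^{2} = 4$)
$A{\left(b \right)} = b + 2 b^{2}$ ($A{\left(b \right)} = \left(b^{2} + b^{2}\right) + b = 2 b^{2} + b = b + 2 b^{2}$)
$a = 893$ ($a = 685 - \left(4 - 212\right) = 685 - -208 = 685 + 208 = 893$)
$f \left(a + A{\left(3 \right)}\right) = - 1304 \left(893 + 3 \left(1 + 2 \cdot 3\right)\right) = - 1304 \left(893 + 3 \left(1 + 6\right)\right) = - 1304 \left(893 + 3 \cdot 7\right) = - 1304 \left(893 + 21\right) = \left(-1304\right) 914 = -1191856$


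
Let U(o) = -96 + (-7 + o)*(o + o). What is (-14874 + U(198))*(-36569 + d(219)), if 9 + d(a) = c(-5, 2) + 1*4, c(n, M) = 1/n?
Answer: -11094052086/5 ≈ -2.2188e+9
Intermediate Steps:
c(n, M) = 1/n
U(o) = -96 + 2*o*(-7 + o) (U(o) = -96 + (-7 + o)*(2*o) = -96 + 2*o*(-7 + o))
d(a) = -26/5 (d(a) = -9 + (1/(-5) + 1*4) = -9 + (-1/5 + 4) = -9 + 19/5 = -26/5)
(-14874 + U(198))*(-36569 + d(219)) = (-14874 + (-96 - 14*198 + 2*198**2))*(-36569 - 26/5) = (-14874 + (-96 - 2772 + 2*39204))*(-182871/5) = (-14874 + (-96 - 2772 + 78408))*(-182871/5) = (-14874 + 75540)*(-182871/5) = 60666*(-182871/5) = -11094052086/5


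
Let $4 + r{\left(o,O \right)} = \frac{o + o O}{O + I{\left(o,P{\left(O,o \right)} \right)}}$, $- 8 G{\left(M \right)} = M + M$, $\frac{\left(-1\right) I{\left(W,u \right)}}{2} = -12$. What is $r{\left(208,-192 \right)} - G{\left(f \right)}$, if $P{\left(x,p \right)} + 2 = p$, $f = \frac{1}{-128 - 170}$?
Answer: $\frac{5819323}{25032} \approx 232.48$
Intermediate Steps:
$f = - \frac{1}{298}$ ($f = \frac{1}{-298} = - \frac{1}{298} \approx -0.0033557$)
$P{\left(x,p \right)} = -2 + p$
$I{\left(W,u \right)} = 24$ ($I{\left(W,u \right)} = \left(-2\right) \left(-12\right) = 24$)
$G{\left(M \right)} = - \frac{M}{4}$ ($G{\left(M \right)} = - \frac{M + M}{8} = - \frac{2 M}{8} = - \frac{M}{4}$)
$r{\left(o,O \right)} = -4 + \frac{o + O o}{24 + O}$ ($r{\left(o,O \right)} = -4 + \frac{o + o O}{O + 24} = -4 + \frac{o + O o}{24 + O}$)
$r{\left(208,-192 \right)} - G{\left(f \right)} = \frac{-96 + 208 - -768 - 39936}{24 - 192} - \left(- \frac{1}{4}\right) \left(- \frac{1}{298}\right) = \frac{-96 + 208 + 768 - 39936}{-168} - \frac{1}{1192} = \left(- \frac{1}{168}\right) \left(-39056\right) - \frac{1}{1192} = \frac{4882}{21} - \frac{1}{1192} = \frac{5819323}{25032}$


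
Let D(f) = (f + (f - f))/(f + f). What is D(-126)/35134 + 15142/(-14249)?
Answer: -1063983807/1001248732 ≈ -1.0627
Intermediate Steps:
D(f) = ½ (D(f) = (f + 0)/((2*f)) = f*(1/(2*f)) = ½)
D(-126)/35134 + 15142/(-14249) = (½)/35134 + 15142/(-14249) = (½)*(1/35134) + 15142*(-1/14249) = 1/70268 - 15142/14249 = -1063983807/1001248732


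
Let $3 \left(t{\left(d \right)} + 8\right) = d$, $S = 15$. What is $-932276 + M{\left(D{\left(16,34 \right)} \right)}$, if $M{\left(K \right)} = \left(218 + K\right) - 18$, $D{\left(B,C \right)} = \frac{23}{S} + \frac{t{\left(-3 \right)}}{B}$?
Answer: $- \frac{223698007}{240} \approx -9.3208 \cdot 10^{5}$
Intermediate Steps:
$t{\left(d \right)} = -8 + \frac{d}{3}$
$D{\left(B,C \right)} = \frac{23}{15} - \frac{9}{B}$ ($D{\left(B,C \right)} = \frac{23}{15} + \frac{-8 + \frac{1}{3} \left(-3\right)}{B} = 23 \cdot \frac{1}{15} + \frac{-8 - 1}{B} = \frac{23}{15} - \frac{9}{B}$)
$M{\left(K \right)} = 200 + K$
$-932276 + M{\left(D{\left(16,34 \right)} \right)} = -932276 + \left(200 + \left(\frac{23}{15} - \frac{9}{16}\right)\right) = -932276 + \left(200 + \frac{233}{240}\right) = -932276 + \frac{48233}{240} = - \frac{223698007}{240}$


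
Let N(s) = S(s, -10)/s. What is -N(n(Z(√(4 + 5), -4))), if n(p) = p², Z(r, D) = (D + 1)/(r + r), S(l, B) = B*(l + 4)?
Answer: 170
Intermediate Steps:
S(l, B) = B*(4 + l)
Z(r, D) = (1 + D)/(2*r) (Z(r, D) = (1 + D)/((2*r)) = (1 + D)*(1/(2*r)) = (1 + D)/(2*r))
N(s) = (-40 - 10*s)/s (N(s) = (-10*(4 + s))/s = (-40 - 10*s)/s)
-N(n(Z(√(4 + 5), -4))) = -(-10 - 40*4*(4 + 5)/(1 - 4)²) = -(-10 - 40/(((½)*(-3)/√9)²)) = -(-10 - 40/(((½)*(-3)/3)²)) = -(-10 - 40/(((½)*(⅓)*(-3))²)) = -(-10 - 40/((-½)²)) = -(-10 - 40/¼) = -(-10 - 40*4) = -(-10 - 160) = -1*(-170) = 170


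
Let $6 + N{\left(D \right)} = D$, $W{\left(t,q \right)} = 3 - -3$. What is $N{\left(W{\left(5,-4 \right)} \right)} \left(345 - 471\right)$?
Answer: $0$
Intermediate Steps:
$W{\left(t,q \right)} = 6$ ($W{\left(t,q \right)} = 3 + 3 = 6$)
$N{\left(D \right)} = -6 + D$
$N{\left(W{\left(5,-4 \right)} \right)} \left(345 - 471\right) = \left(-6 + 6\right) \left(345 - 471\right) = 0 \left(-126\right) = 0$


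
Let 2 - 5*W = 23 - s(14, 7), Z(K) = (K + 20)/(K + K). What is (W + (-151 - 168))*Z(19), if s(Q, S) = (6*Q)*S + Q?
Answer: -19773/95 ≈ -208.14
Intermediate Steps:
Z(K) = (20 + K)/(2*K) (Z(K) = (20 + K)/((2*K)) = (20 + K)*(1/(2*K)) = (20 + K)/(2*K))
s(Q, S) = Q + 6*Q*S (s(Q, S) = 6*Q*S + Q = Q + 6*Q*S)
W = 581/5 (W = 2/5 - (23 - 14*(1 + 6*7))/5 = 2/5 - (23 - 14*(1 + 42))/5 = 2/5 - (23 - 14*43)/5 = 2/5 - (23 - 1*602)/5 = 2/5 - (23 - 602)/5 = 2/5 - 1/5*(-579) = 2/5 + 579/5 = 581/5 ≈ 116.20)
(W + (-151 - 168))*Z(19) = (581/5 + (-151 - 168))*((1/2)*(20 + 19)/19) = (581/5 - 319)*((1/2)*(1/19)*39) = -1014/5*39/38 = -19773/95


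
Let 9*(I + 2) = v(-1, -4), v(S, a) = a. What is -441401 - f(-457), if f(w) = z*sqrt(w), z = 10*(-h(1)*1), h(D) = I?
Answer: -441401 - 220*I*sqrt(457)/9 ≈ -4.414e+5 - 522.56*I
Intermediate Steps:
I = -22/9 (I = -2 + (1/9)*(-4) = -2 - 4/9 = -22/9 ≈ -2.4444)
h(D) = -22/9
z = 220/9 (z = 10*(-1*(-22/9)*1) = 10*((22/9)*1) = 10*(22/9) = 220/9 ≈ 24.444)
f(w) = 220*sqrt(w)/9
-441401 - f(-457) = -441401 - 220*sqrt(-457)/9 = -441401 - 220*I*sqrt(457)/9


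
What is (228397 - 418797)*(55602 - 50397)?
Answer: -991032000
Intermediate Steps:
(228397 - 418797)*(55602 - 50397) = -190400*5205 = -991032000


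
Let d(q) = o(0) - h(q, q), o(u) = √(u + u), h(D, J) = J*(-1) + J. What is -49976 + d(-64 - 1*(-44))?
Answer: -49976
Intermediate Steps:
h(D, J) = 0 (h(D, J) = -J + J = 0)
o(u) = √2*√u (o(u) = √(2*u) = √2*√u)
d(q) = 0 (d(q) = √2*√0 - 1*0 = √2*0 + 0 = 0 + 0 = 0)
-49976 + d(-64 - 1*(-44)) = -49976 + 0 = -49976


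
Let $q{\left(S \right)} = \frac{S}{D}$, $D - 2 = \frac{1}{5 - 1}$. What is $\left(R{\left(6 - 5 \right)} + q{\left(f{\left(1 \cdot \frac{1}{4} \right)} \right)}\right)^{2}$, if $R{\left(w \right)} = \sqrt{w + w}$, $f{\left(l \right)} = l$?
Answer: $\frac{163}{81} + \frac{2 \sqrt{2}}{9} \approx 2.3266$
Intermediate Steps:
$D = \frac{9}{4}$ ($D = 2 + \frac{1}{5 - 1} = 2 + \frac{1}{4} = \frac{9}{4} \approx 2.25$)
$q{\left(S \right)} = \frac{4 S}{9}$ ($q{\left(S \right)} = \frac{S}{\frac{9}{4}} = S \frac{4}{9} = \frac{4 S}{9}$)
$R{\left(w \right)} = \sqrt{2} \sqrt{w}$ ($R{\left(w \right)} = \sqrt{2 w} = \sqrt{2} \sqrt{w}$)
$\left(R{\left(6 - 5 \right)} + q{\left(f{\left(1 \cdot \frac{1}{4} \right)} \right)}\right)^{2} = \left(\sqrt{2} \sqrt{6 - 5} + \frac{4 \cdot 1 \cdot \frac{1}{4}}{9}\right)^{2} = \left(\sqrt{2} \sqrt{1} + \frac{4 \cdot 1 \cdot \frac{1}{4}}{9}\right)^{2} = \left(\sqrt{2} \cdot 1 + \frac{4}{9} \cdot \frac{1}{4}\right)^{2} = \left(\sqrt{2} + \frac{1}{9}\right)^{2} = \left(\frac{1}{9} + \sqrt{2}\right)^{2}$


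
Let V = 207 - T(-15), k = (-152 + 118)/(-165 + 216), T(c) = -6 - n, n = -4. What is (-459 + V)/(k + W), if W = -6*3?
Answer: 375/28 ≈ 13.393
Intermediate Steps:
T(c) = -2 (T(c) = -6 - 1*(-4) = -6 + 4 = -2)
k = -⅔ (k = -34/51 = -34*1/51 = -⅔ ≈ -0.66667)
W = -18
V = 209 (V = 207 - 1*(-2) = 207 + 2 = 209)
(-459 + V)/(k + W) = (-459 + 209)/(-⅔ - 18) = -250/(-56/3) = -250*(-3/56) = 375/28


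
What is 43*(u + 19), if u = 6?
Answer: 1075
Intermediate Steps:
43*(u + 19) = 43*(6 + 19) = 43*25 = 1075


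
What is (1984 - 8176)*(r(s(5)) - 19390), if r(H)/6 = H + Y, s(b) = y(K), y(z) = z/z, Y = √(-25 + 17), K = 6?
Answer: 120025728 - 74304*I*√2 ≈ 1.2003e+8 - 1.0508e+5*I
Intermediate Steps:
Y = 2*I*√2 (Y = √(-8) = 2*I*√2 ≈ 2.8284*I)
y(z) = 1
s(b) = 1
r(H) = 6*H + 12*I*√2 (r(H) = 6*(H + 2*I*√2) = 6*H + 12*I*√2)
(1984 - 8176)*(r(s(5)) - 19390) = (1984 - 8176)*((6*1 + 12*I*√2) - 19390) = -6192*((6 + 12*I*√2) - 19390) = -6192*(-19384 + 12*I*√2) = 120025728 - 74304*I*√2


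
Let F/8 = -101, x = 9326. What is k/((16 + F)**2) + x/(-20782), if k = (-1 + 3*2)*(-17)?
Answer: -2925815267/6517900224 ≈ -0.44889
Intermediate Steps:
F = -808 (F = 8*(-101) = -808)
k = -85 (k = (-1 + 6)*(-17) = 5*(-17) = -85)
k/((16 + F)**2) + x/(-20782) = -85/(16 - 808)**2 + 9326/(-20782) = -85/((-792)**2) + 9326*(-1/20782) = -85/627264 - 4663/10391 = -2925815267/6517900224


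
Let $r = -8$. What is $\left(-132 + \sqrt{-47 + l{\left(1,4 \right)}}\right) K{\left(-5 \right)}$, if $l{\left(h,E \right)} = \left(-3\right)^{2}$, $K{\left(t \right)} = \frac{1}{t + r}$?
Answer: $\frac{132}{13} - \frac{i \sqrt{38}}{13} \approx 10.154 - 0.47419 i$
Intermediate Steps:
$K{\left(t \right)} = \frac{1}{-8 + t}$ ($K{\left(t \right)} = \frac{1}{t - 8} = \frac{1}{-8 + t}$)
$l{\left(h,E \right)} = 9$
$\left(-132 + \sqrt{-47 + l{\left(1,4 \right)}}\right) K{\left(-5 \right)} = \frac{-132 + \sqrt{-47 + 9}}{-8 - 5} = \frac{-132 + \sqrt{-38}}{-13} = \left(-132 + i \sqrt{38}\right) \left(- \frac{1}{13}\right) = \frac{132}{13} - \frac{i \sqrt{38}}{13}$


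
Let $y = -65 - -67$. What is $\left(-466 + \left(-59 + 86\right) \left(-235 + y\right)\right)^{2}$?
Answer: $45657049$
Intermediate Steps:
$y = 2$ ($y = -65 + 67 = 2$)
$\left(-466 + \left(-59 + 86\right) \left(-235 + y\right)\right)^{2} = \left(-466 + \left(-59 + 86\right) \left(-235 + 2\right)\right)^{2} = \left(-466 + 27 \left(-233\right)\right)^{2} = \left(-466 - 6291\right)^{2} = \left(-6757\right)^{2} = 45657049$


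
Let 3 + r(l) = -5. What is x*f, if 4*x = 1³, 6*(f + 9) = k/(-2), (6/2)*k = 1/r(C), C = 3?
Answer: -2591/1152 ≈ -2.2491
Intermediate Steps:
r(l) = -8 (r(l) = -3 - 5 = -8)
k = -1/24 (k = (⅓)/(-8) = (⅓)*(-⅛) = -1/24 ≈ -0.041667)
f = -2591/288 (f = -9 + (-1/24/(-2))/6 = -9 + (-1/24*(-½))/6 = -9 + (⅙)*(1/48) = -9 + 1/288 = -2591/288 ≈ -8.9965)
x = ¼ (x = (¼)*1³ = (¼)*1 = ¼ ≈ 0.25000)
x*f = (¼)*(-2591/288) = -2591/1152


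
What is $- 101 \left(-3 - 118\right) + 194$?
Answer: $12415$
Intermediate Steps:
$- 101 \left(-3 - 118\right) + 194 = \left(-101\right) \left(-121\right) + 194 = 12221 + 194 = 12415$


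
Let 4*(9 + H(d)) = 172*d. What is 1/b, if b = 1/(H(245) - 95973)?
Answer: -85447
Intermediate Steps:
H(d) = -9 + 43*d (H(d) = -9 + (172*d)/4 = -9 + 43*d)
b = -1/85447 (b = 1/((-9 + 43*245) - 95973) = 1/((-9 + 10535) - 95973) = 1/(10526 - 95973) = 1/(-85447) = -1/85447 ≈ -1.1703e-5)
1/b = 1/(-1/85447) = -85447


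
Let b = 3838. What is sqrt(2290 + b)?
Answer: 4*sqrt(383) ≈ 78.281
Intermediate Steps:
sqrt(2290 + b) = sqrt(2290 + 3838) = sqrt(6128) = 4*sqrt(383)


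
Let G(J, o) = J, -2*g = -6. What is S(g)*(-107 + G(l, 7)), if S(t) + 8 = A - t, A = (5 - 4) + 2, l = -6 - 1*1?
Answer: 912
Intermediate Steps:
l = -7 (l = -6 - 1 = -7)
g = 3 (g = -½*(-6) = 3)
A = 3 (A = 1 + 2 = 3)
S(t) = -5 - t (S(t) = -8 + (3 - t) = -5 - t)
S(g)*(-107 + G(l, 7)) = (-5 - 1*3)*(-107 - 7) = (-5 - 3)*(-114) = -8*(-114) = 912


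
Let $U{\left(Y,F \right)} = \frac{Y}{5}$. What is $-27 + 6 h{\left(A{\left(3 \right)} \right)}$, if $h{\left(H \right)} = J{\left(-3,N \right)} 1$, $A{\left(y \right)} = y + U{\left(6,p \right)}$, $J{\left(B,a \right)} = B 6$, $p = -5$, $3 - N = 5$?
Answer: $-135$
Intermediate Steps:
$N = -2$ ($N = 3 - 5 = -2$)
$U{\left(Y,F \right)} = \frac{Y}{5}$ ($U{\left(Y,F \right)} = Y \frac{1}{5} = \frac{Y}{5}$)
$J{\left(B,a \right)} = 6 B$
$A{\left(y \right)} = \frac{6}{5} + y$ ($A{\left(y \right)} = y + \frac{1}{5} \cdot 6 = y + \frac{6}{5} = \frac{6}{5} + y$)
$h{\left(H \right)} = -18$ ($h{\left(H \right)} = 6 \left(-3\right) 1 = \left(-18\right) 1 = -18$)
$-27 + 6 h{\left(A{\left(3 \right)} \right)} = -27 + 6 \left(-18\right) = -27 - 108 = -135$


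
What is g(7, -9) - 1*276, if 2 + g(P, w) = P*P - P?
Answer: -236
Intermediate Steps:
g(P, w) = -2 + P**2 - P (g(P, w) = -2 + (P*P - P) = -2 + (P**2 - P) = -2 + P**2 - P)
g(7, -9) - 1*276 = (-2 + 7**2 - 1*7) - 1*276 = (-2 + 49 - 7) - 276 = 40 - 276 = -236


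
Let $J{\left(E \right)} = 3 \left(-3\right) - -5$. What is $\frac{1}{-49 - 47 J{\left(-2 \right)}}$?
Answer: $\frac{1}{139} \approx 0.0071942$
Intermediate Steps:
$J{\left(E \right)} = -4$ ($J{\left(E \right)} = -9 + 5 = -4$)
$\frac{1}{-49 - 47 J{\left(-2 \right)}} = \frac{1}{-49 - -188} = \frac{1}{-49 + 188} = \frac{1}{139}$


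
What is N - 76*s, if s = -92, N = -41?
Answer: 6951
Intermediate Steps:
N - 76*s = -41 - 76*(-92) = -41 + 6992 = 6951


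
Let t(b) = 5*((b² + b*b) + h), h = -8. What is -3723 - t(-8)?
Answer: -4323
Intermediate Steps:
t(b) = -40 + 10*b² (t(b) = 5*((b² + b*b) - 8) = 5*((b² + b²) - 8) = 5*(2*b² - 8) = 5*(-8 + 2*b²) = -40 + 10*b²)
-3723 - t(-8) = -3723 - (-40 + 10*(-8)²) = -3723 - (-40 + 10*64) = -3723 - (-40 + 640) = -3723 - 1*600 = -3723 - 600 = -4323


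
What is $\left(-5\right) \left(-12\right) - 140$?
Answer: $-80$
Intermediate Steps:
$\left(-5\right) \left(-12\right) - 140 = 60 - 140 = -80$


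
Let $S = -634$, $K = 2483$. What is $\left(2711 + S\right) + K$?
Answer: $4560$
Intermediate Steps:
$\left(2711 + S\right) + K = \left(2711 - 634\right) + 2483 = 2077 + 2483 = 4560$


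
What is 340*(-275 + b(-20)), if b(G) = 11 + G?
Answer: -96560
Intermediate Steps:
340*(-275 + b(-20)) = 340*(-275 + (11 - 20)) = 340*(-275 - 9) = 340*(-284) = -96560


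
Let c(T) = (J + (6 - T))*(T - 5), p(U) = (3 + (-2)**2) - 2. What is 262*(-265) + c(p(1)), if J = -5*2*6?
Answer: -69430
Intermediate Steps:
J = -60 (J = -10*6 = -60)
p(U) = 5 (p(U) = (3 + 4) - 2 = 7 - 2 = 5)
c(T) = (-54 - T)*(-5 + T) (c(T) = (-60 + (6 - T))*(T - 5) = (-54 - T)*(-5 + T))
262*(-265) + c(p(1)) = 262*(-265) + (270 - 1*5**2 - 49*5) = -69430 + (270 - 1*25 - 245) = -69430 + (270 - 25 - 245) = -69430 + 0 = -69430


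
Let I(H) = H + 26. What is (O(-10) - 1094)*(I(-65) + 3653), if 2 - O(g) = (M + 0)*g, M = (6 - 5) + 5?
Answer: -3729648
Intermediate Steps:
I(H) = 26 + H
M = 6 (M = 1 + 5 = 6)
O(g) = 2 - 6*g (O(g) = 2 - (6 + 0)*g = 2 - 6*g)
(O(-10) - 1094)*(I(-65) + 3653) = ((2 - 6*(-10)) - 1094)*((26 - 65) + 3653) = ((2 + 60) - 1094)*(-39 + 3653) = (62 - 1094)*3614 = -1032*3614 = -3729648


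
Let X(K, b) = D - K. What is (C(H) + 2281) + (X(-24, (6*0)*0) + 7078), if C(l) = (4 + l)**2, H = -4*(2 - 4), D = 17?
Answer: 9544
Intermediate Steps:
H = 8 (H = -4*(-2) = 8)
X(K, b) = 17 - K
(C(H) + 2281) + (X(-24, (6*0)*0) + 7078) = ((4 + 8)**2 + 2281) + ((17 - 1*(-24)) + 7078) = (12**2 + 2281) + ((17 + 24) + 7078) = (144 + 2281) + (41 + 7078) = 2425 + 7119 = 9544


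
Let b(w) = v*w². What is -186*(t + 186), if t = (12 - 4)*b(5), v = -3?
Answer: 77004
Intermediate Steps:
b(w) = -3*w²
t = -600 (t = (12 - 4)*(-3*5²) = 8*(-3*25) = 8*(-75) = -600)
-186*(t + 186) = -186*(-600 + 186) = -186*(-414) = 77004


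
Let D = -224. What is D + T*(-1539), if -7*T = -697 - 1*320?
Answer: -1566731/7 ≈ -2.2382e+5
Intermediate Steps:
T = 1017/7 (T = -(-697 - 1*320)/7 = -(-697 - 320)/7 = -⅐*(-1017) = 1017/7 ≈ 145.29)
D + T*(-1539) = -224 + (1017/7)*(-1539) = -224 - 1565163/7 = -1566731/7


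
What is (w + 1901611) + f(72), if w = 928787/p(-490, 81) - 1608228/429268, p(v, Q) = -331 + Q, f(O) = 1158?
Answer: 50950090044521/26829250 ≈ 1.8991e+6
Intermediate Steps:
w = -99775148729/26829250 (w = 928787/(-331 + 81) - 1608228/429268 = 928787/(-250) - 1608228*1/429268 = 928787*(-1/250) - 402057/107317 = -928787/250 - 402057/107317 = -99775148729/26829250 ≈ -3718.9)
(w + 1901611) + f(72) = (-99775148729/26829250 + 1901611) + 1158 = 50919021773021/26829250 + 1158 = 50950090044521/26829250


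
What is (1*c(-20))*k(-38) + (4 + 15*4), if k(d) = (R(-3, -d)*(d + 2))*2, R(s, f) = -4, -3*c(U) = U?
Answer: 1984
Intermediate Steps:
c(U) = -U/3
k(d) = -16 - 8*d (k(d) = -4*(d + 2)*2 = -4*(2 + d)*2 = (-8 - 4*d)*2 = -16 - 8*d)
(1*c(-20))*k(-38) + (4 + 15*4) = (1*(-⅓*(-20)))*(-16 - 8*(-38)) + (4 + 15*4) = (1*(20/3))*(-16 + 304) + (4 + 60) = (20/3)*288 + 64 = 1920 + 64 = 1984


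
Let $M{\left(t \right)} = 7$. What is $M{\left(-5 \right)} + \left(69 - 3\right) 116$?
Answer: $7663$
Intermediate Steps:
$M{\left(-5 \right)} + \left(69 - 3\right) 116 = 7 + \left(69 - 3\right) 116 = 7 + 66 \cdot 116 = 7 + 7656 = 7663$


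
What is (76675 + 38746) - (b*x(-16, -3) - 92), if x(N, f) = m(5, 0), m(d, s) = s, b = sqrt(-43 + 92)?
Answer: 115513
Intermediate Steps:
b = 7 (b = sqrt(49) = 7)
x(N, f) = 0
(76675 + 38746) - (b*x(-16, -3) - 92) = (76675 + 38746) - (7*0 - 92) = 115421 - (0 - 92) = 115421 - 1*(-92) = 115421 + 92 = 115513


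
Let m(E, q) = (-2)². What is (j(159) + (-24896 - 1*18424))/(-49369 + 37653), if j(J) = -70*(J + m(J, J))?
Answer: 27365/5858 ≈ 4.6714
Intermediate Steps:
m(E, q) = 4
j(J) = -280 - 70*J (j(J) = -70*(J + 4) = -70*(4 + J) = -280 - 70*J)
(j(159) + (-24896 - 1*18424))/(-49369 + 37653) = ((-280 - 70*159) + (-24896 - 1*18424))/(-49369 + 37653) = ((-280 - 11130) + (-24896 - 18424))/(-11716) = (-11410 - 43320)*(-1/11716) = -54730*(-1/11716) = 27365/5858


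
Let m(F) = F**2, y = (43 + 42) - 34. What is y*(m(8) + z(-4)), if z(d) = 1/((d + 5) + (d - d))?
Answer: 3315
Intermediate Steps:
y = 51 (y = 85 - 34 = 51)
z(d) = 1/(5 + d) (z(d) = 1/((5 + d) + 0) = 1/(5 + d))
y*(m(8) + z(-4)) = 51*(8**2 + 1/(5 - 4)) = 51*(64 + 1/1) = 51*(64 + 1) = 51*65 = 3315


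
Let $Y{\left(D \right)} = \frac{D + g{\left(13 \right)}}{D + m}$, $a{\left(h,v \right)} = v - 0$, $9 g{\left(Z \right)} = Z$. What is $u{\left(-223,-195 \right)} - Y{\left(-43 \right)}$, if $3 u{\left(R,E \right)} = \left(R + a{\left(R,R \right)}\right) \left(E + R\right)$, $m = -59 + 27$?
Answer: $\frac{41945926}{675} \approx 62142.0$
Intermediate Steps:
$g{\left(Z \right)} = \frac{Z}{9}$
$m = -32$
$a{\left(h,v \right)} = v$ ($a{\left(h,v \right)} = v + 0 = v$)
$u{\left(R,E \right)} = \frac{2 R \left(E + R\right)}{3}$ ($u{\left(R,E \right)} = \frac{\left(R + R\right) \left(E + R\right)}{3} = \frac{2 R \left(E + R\right)}{3}$)
$Y{\left(D \right)} = \frac{\frac{13}{9} + D}{-32 + D}$ ($Y{\left(D \right)} = \frac{D + \frac{1}{9} \cdot 13}{D - 32} = \frac{D + \frac{13}{9}}{-32 + D} = \frac{\frac{13}{9} + D}{-32 + D}$)
$u{\left(-223,-195 \right)} - Y{\left(-43 \right)} = \frac{2}{3} \left(-223\right) \left(-195 - 223\right) - \frac{\frac{13}{9} - 43}{-32 - 43} = \frac{2}{3} \left(-223\right) \left(-418\right) - \frac{1}{-75} \left(- \frac{374}{9}\right) = \frac{186428}{3} - \left(- \frac{1}{75}\right) \left(- \frac{374}{9}\right) = \frac{186428}{3} - \frac{374}{675} = \frac{41945926}{675}$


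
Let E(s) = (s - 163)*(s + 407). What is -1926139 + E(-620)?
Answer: -1759360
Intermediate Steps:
E(s) = (-163 + s)*(407 + s)
-1926139 + E(-620) = -1926139 + (-66341 + (-620)**2 + 244*(-620)) = -1926139 + (-66341 + 384400 - 151280) = -1926139 + 166779 = -1759360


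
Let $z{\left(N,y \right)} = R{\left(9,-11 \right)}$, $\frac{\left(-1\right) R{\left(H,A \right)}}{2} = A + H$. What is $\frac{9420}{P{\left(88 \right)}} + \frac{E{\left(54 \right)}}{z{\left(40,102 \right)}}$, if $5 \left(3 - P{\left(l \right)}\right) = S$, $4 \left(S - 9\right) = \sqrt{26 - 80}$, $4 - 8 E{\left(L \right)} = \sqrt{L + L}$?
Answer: $\frac{401927}{56} - \frac{3 \sqrt{3}}{16} + \frac{6280 i \sqrt{6}}{7} \approx 7176.9 + 2197.5 i$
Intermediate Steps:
$R{\left(H,A \right)} = - 2 A - 2 H$ ($R{\left(H,A \right)} = - 2 \left(A + H\right) = - 2 A - 2 H$)
$z{\left(N,y \right)} = 4$ ($z{\left(N,y \right)} = \left(-2\right) \left(-11\right) - 18 = 22 - 18 = 4$)
$E{\left(L \right)} = \frac{1}{2} - \frac{\sqrt{2} \sqrt{L}}{8}$ ($E{\left(L \right)} = \frac{1}{2} - \frac{\sqrt{L + L}}{8} = \frac{1}{2} - \frac{\sqrt{2 L}}{8} = \frac{1}{2} - \frac{\sqrt{2} \sqrt{L}}{8}$)
$S = 9 + \frac{3 i \sqrt{6}}{4}$ ($S = 9 + \frac{\sqrt{26 - 80}}{4} = 9 + \frac{\sqrt{-54}}{4} = 9 + \frac{3 i \sqrt{6}}{4} \approx 9.0 + 1.8371 i$)
$P{\left(l \right)} = \frac{6}{5} - \frac{3 i \sqrt{6}}{20}$ ($P{\left(l \right)} = 3 - \frac{9 + \frac{3 i \sqrt{6}}{4}}{5} = 3 - \left(\frac{9}{5} + \frac{3 i \sqrt{6}}{20}\right) = \frac{6}{5} - \frac{3 i \sqrt{6}}{20}$)
$\frac{9420}{P{\left(88 \right)}} + \frac{E{\left(54 \right)}}{z{\left(40,102 \right)}} = \frac{9420}{\frac{6}{5} - \frac{3 i \sqrt{6}}{20}} + \frac{\frac{1}{2} - \frac{\sqrt{2} \sqrt{54}}{8}}{4} = \frac{9420}{\frac{6}{5} - \frac{3 i \sqrt{6}}{20}} + \left(\frac{1}{2} - \frac{\sqrt{2} \cdot 3 \sqrt{6}}{8}\right) \frac{1}{4} = \frac{9420}{\frac{6}{5} - \frac{3 i \sqrt{6}}{20}} + \left(\frac{1}{2} - \frac{3 \sqrt{3}}{4}\right) \frac{1}{4} = \frac{9420}{\frac{6}{5} - \frac{3 i \sqrt{6}}{20}} + \left(\frac{1}{8} - \frac{3 \sqrt{3}}{16}\right) = \frac{1}{8} + \frac{9420}{\frac{6}{5} - \frac{3 i \sqrt{6}}{20}} - \frac{3 \sqrt{3}}{16}$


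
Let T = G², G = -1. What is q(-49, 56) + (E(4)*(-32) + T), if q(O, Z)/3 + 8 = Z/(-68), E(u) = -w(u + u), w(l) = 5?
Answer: 2287/17 ≈ 134.53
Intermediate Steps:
E(u) = -5 (E(u) = -1*5 = -5)
q(O, Z) = -24 - 3*Z/68 (q(O, Z) = -24 + 3*(Z/(-68)) = -24 + 3*(Z*(-1/68)) = -24 + 3*(-Z/68) = -24 - 3*Z/68)
T = 1 (T = (-1)² = 1)
q(-49, 56) + (E(4)*(-32) + T) = (-24 - 3/68*56) + (-5*(-32) + 1) = (-24 - 42/17) + (160 + 1) = -450/17 + 161 = 2287/17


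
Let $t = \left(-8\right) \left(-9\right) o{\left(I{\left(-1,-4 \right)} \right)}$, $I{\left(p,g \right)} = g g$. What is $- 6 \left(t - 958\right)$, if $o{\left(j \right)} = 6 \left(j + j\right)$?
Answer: $-77196$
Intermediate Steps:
$I{\left(p,g \right)} = g^{2}$
$o{\left(j \right)} = 12 j$ ($o{\left(j \right)} = 6 \cdot 2 j = 12 j$)
$t = 13824$ ($t = \left(-8\right) \left(-9\right) 12 \left(-4\right)^{2} = 72 \cdot 12 \cdot 16 = 72 \cdot 192 = 13824$)
$- 6 \left(t - 958\right) = - 6 \left(13824 - 958\right) = \left(-6\right) 12866 = -77196$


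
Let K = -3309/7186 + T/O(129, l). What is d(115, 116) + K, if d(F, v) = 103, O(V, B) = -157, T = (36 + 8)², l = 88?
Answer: 101773197/1128202 ≈ 90.208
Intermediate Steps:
T = 1936 (T = 44² = 1936)
K = -14431609/1128202 (K = -3309/7186 + 1936/(-157) = -3309*1/7186 + 1936*(-1/157) = -3309/7186 - 1936/157 = -14431609/1128202 ≈ -12.792)
d(115, 116) + K = 103 - 14431609/1128202 = 101773197/1128202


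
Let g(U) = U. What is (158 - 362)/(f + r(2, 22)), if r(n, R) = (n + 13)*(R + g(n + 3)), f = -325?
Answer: -51/20 ≈ -2.5500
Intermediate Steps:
r(n, R) = (13 + n)*(3 + R + n) (r(n, R) = (n + 13)*(R + (n + 3)) = (13 + n)*(R + (3 + n)) = (13 + n)*(3 + R + n))
(158 - 362)/(f + r(2, 22)) = (158 - 362)/(-325 + (39 + 2**2 + 13*22 + 16*2 + 22*2)) = -204/(-325 + (39 + 4 + 286 + 32 + 44)) = -204/(-325 + 405) = -204/80 = -204*1/80 = -51/20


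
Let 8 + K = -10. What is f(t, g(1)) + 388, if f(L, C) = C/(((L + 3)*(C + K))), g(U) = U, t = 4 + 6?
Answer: 85747/221 ≈ 388.00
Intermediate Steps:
K = -18 (K = -8 - 10 = -18)
t = 10
f(L, C) = C/((-18 + C)*(3 + L)) (f(L, C) = C/(((L + 3)*(C - 18))) = C/(((3 + L)*(-18 + C))) = C/(((-18 + C)*(3 + L))) = C*(1/((-18 + C)*(3 + L))) = C/((-18 + C)*(3 + L)))
f(t, g(1)) + 388 = 1/(-54 - 18*10 + 3*1 + 1*10) + 388 = 1/(-54 - 180 + 3 + 10) + 388 = 1/(-221) + 388 = 1*(-1/221) + 388 = -1/221 + 388 = 85747/221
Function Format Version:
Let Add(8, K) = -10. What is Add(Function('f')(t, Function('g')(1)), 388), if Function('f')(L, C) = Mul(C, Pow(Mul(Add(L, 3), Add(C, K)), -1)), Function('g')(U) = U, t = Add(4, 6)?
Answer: Rational(85747, 221) ≈ 388.00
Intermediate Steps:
K = -18 (K = Add(-8, -10) = -18)
t = 10
Function('f')(L, C) = Mul(C, Pow(Add(-18, C), -1), Pow(Add(3, L), -1)) (Function('f')(L, C) = Mul(C, Pow(Mul(Add(L, 3), Add(C, -18)), -1)) = Mul(C, Pow(Mul(Add(3, L), Add(-18, C)), -1)) = Mul(C, Pow(Mul(Add(-18, C), Add(3, L)), -1)) = Mul(C, Mul(Pow(Add(-18, C), -1), Pow(Add(3, L), -1))) = Mul(C, Pow(Add(-18, C), -1), Pow(Add(3, L), -1)))
Add(Function('f')(t, Function('g')(1)), 388) = Add(Mul(1, Pow(Add(-54, Mul(-18, 10), Mul(3, 1), Mul(1, 10)), -1)), 388) = Add(Mul(1, Pow(Add(-54, -180, 3, 10), -1)), 388) = Add(Mul(1, Pow(-221, -1)), 388) = Add(Mul(1, Rational(-1, 221)), 388) = Add(Rational(-1, 221), 388) = Rational(85747, 221)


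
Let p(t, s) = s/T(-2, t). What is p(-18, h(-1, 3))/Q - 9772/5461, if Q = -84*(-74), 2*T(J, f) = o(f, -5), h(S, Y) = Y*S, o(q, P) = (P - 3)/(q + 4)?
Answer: -5790485/3232912 ≈ -1.7911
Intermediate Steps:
o(q, P) = (-3 + P)/(4 + q)
h(S, Y) = S*Y
T(J, f) = -4/(4 + f) (T(J, f) = ((-3 - 5)/(4 + f))/2 = (-8/(4 + f))/2 = -4/(4 + f))
p(t, s) = s*(-1 - t/4) (p(t, s) = s/((-4/(4 + t))) = s*(-1 - t/4))
Q = 6216
p(-18, h(-1, 3))/Q - 9772/5461 = -(-1*3)*(4 - 18)/4/6216 - 9772/5461 = -¼*(-3)*(-14)*(1/6216) - 9772*1/5461 = -21/2*1/6216 - 9772/5461 = -1/592 - 9772/5461 = -5790485/3232912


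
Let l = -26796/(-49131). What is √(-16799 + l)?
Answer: I*√4505448481707/16377 ≈ 129.61*I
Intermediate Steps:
l = 8932/16377 (l = -26796*(-1/49131) = 8932/16377 ≈ 0.54540)
√(-16799 + l) = √(-16799 + 8932/16377) = √(-275108291/16377) = I*√4505448481707/16377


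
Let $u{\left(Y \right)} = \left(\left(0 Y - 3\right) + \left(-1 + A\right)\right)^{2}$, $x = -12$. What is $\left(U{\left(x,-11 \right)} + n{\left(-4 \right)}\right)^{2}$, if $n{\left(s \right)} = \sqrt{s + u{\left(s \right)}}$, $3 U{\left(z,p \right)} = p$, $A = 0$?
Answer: $\frac{229}{9} - \frac{44 \sqrt{3}}{3} \approx 0.041033$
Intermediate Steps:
$u{\left(Y \right)} = 16$ ($u{\left(Y \right)} = \left(\left(0 Y - 3\right) + \left(-1 + 0\right)\right)^{2} = \left(\left(0 - 3\right) - 1\right)^{2} = \left(-3 - 1\right)^{2} = \left(-4\right)^{2} = 16$)
$U{\left(z,p \right)} = \frac{p}{3}$
$n{\left(s \right)} = \sqrt{16 + s}$ ($n{\left(s \right)} = \sqrt{s + 16} = \sqrt{16 + s}$)
$\left(U{\left(x,-11 \right)} + n{\left(-4 \right)}\right)^{2} = \left(\frac{1}{3} \left(-11\right) + \sqrt{16 - 4}\right)^{2} = \left(- \frac{11}{3} + \sqrt{12}\right)^{2} = \left(- \frac{11}{3} + 2 \sqrt{3}\right)^{2}$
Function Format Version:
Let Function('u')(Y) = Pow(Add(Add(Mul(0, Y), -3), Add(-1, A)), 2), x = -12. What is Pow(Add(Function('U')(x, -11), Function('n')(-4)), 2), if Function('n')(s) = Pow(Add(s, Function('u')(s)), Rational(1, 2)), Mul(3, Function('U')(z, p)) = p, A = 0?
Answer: Add(Rational(229, 9), Mul(Rational(-44, 3), Pow(3, Rational(1, 2)))) ≈ 0.041033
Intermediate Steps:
Function('u')(Y) = 16 (Function('u')(Y) = Pow(Add(Add(Mul(0, Y), -3), Add(-1, 0)), 2) = Pow(Add(Add(0, -3), -1), 2) = Pow(Add(-3, -1), 2) = Pow(-4, 2) = 16)
Function('U')(z, p) = Mul(Rational(1, 3), p)
Function('n')(s) = Pow(Add(16, s), Rational(1, 2)) (Function('n')(s) = Pow(Add(s, 16), Rational(1, 2)) = Pow(Add(16, s), Rational(1, 2)))
Pow(Add(Function('U')(x, -11), Function('n')(-4)), 2) = Pow(Add(Mul(Rational(1, 3), -11), Pow(Add(16, -4), Rational(1, 2))), 2) = Pow(Add(Rational(-11, 3), Pow(12, Rational(1, 2))), 2) = Pow(Add(Rational(-11, 3), Mul(2, Pow(3, Rational(1, 2)))), 2)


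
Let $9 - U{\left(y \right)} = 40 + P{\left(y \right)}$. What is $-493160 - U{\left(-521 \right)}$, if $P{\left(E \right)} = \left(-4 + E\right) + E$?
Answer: $-494175$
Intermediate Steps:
$P{\left(E \right)} = -4 + 2 E$
$U{\left(y \right)} = -27 - 2 y$ ($U{\left(y \right)} = 9 - \left(40 + \left(-4 + 2 y\right)\right) = 9 - \left(36 + 2 y\right) = -27 - 2 y$)
$-493160 - U{\left(-521 \right)} = -493160 - \left(-27 - -1042\right) = -493160 - \left(-27 + 1042\right) = -493160 - 1015 = -494175$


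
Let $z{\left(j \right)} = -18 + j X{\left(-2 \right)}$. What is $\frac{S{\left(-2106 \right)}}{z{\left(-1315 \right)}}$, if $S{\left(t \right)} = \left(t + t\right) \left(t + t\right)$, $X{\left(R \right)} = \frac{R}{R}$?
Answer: $- \frac{17740944}{1333} \approx -13309.0$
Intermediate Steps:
$X{\left(R \right)} = 1$
$z{\left(j \right)} = -18 + j$ ($z{\left(j \right)} = -18 + j 1 = -18 + j$)
$S{\left(t \right)} = 4 t^{2}$ ($S{\left(t \right)} = 2 t 2 t = 4 t^{2}$)
$\frac{S{\left(-2106 \right)}}{z{\left(-1315 \right)}} = \frac{4 \left(-2106\right)^{2}}{-18 - 1315} = \frac{4 \cdot 4435236}{-1333} = 17740944 \left(- \frac{1}{1333}\right) = - \frac{17740944}{1333}$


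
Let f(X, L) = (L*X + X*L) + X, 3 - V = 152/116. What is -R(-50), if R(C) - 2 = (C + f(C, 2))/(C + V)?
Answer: -3834/467 ≈ -8.2099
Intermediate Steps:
V = 49/29 (V = 3 - 152/116 = 3 - 1*38/29 = 3 - 38/29 = 49/29 ≈ 1.6897)
f(X, L) = X + 2*L*X (f(X, L) = (L*X + L*X) + X = 2*L*X + X = X + 2*L*X)
R(C) = 2 + 6*C/(49/29 + C) (R(C) = 2 + (C + C*(1 + 2*2))/(C + 49/29) = 2 + (C + C*(1 + 4))/(49/29 + C) = 2 + (C + C*5)/(49/29 + C) = 2 + (C + 5*C)/(49/29 + C) = 2 + (6*C)/(49/29 + C) = 2 + 6*C/(49/29 + C))
-R(-50) = -2*(49 + 116*(-50))/(49 + 29*(-50)) = -2*(49 - 5800)/(49 - 1450) = -2*(-5751)/(-1401) = -2*(-1)*(-5751)/1401 = -1*3834/467 = -3834/467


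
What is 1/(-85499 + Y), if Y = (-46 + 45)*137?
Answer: -1/85636 ≈ -1.1677e-5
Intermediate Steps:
Y = -137 (Y = -1*137 = -137)
1/(-85499 + Y) = 1/(-85499 - 137) = 1/(-85636) = -1/85636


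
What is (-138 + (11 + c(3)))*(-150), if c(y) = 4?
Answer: 18450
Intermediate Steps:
(-138 + (11 + c(3)))*(-150) = (-138 + (11 + 4))*(-150) = (-138 + 15)*(-150) = -123*(-150) = 18450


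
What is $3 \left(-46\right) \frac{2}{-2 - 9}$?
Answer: $\frac{276}{11} \approx 25.091$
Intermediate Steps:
$3 \left(-46\right) \frac{2}{-2 - 9} = - 138 \frac{2}{-11} = - 138 \cdot 2 \left(- \frac{1}{11}\right) = \left(-138\right) \left(- \frac{2}{11}\right) = \frac{276}{11}$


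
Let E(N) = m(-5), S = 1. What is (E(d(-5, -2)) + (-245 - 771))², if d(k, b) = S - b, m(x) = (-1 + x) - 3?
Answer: 1050625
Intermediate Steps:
m(x) = -4 + x
d(k, b) = 1 - b
E(N) = -9 (E(N) = -4 - 5 = -9)
(E(d(-5, -2)) + (-245 - 771))² = (-9 + (-245 - 771))² = (-9 - 1016)² = (-1025)² = 1050625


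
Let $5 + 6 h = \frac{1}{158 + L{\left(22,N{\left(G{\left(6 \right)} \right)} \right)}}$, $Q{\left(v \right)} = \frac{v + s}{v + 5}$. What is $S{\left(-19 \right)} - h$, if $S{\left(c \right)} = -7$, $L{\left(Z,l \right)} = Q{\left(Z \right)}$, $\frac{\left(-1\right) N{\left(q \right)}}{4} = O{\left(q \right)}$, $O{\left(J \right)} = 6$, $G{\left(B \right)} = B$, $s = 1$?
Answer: $- \frac{79360}{12867} \approx -6.1677$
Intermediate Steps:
$N{\left(q \right)} = -24$ ($N{\left(q \right)} = \left(-4\right) 6 = -24$)
$Q{\left(v \right)} = \frac{1 + v}{5 + v}$ ($Q{\left(v \right)} = \frac{v + 1}{v + 5} = \frac{1 + v}{5 + v}$)
$L{\left(Z,l \right)} = \frac{1 + Z}{5 + Z}$
$h = - \frac{10709}{12867}$ ($h = - \frac{5}{6} + \frac{1}{6 \left(158 + \frac{1 + 22}{5 + 22}\right)} = - \frac{5}{6} + \frac{1}{6 \left(158 + \frac{1}{27} \cdot 23\right)} = - \frac{5}{6} + \frac{1}{6 \left(158 + \frac{23}{27}\right)} = - \frac{5}{6} + \frac{1}{6 \cdot \frac{4289}{27}} = - \frac{5}{6} + \frac{1}{6} \cdot \frac{27}{4289} = - \frac{5}{6} + \frac{9}{8578} = - \frac{10709}{12867} \approx -0.83228$)
$S{\left(-19 \right)} - h = -7 - - \frac{10709}{12867} = -7 + \frac{10709}{12867} = - \frac{79360}{12867}$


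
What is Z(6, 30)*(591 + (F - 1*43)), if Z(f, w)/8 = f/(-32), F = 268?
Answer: -1224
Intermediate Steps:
Z(f, w) = -f/4 (Z(f, w) = 8*(f/(-32)) = 8*(f*(-1/32)) = 8*(-f/32) = -f/4)
Z(6, 30)*(591 + (F - 1*43)) = (-¼*6)*(591 + (268 - 1*43)) = -3*(591 + (268 - 43))/2 = -3*(591 + 225)/2 = -3/2*816 = -1224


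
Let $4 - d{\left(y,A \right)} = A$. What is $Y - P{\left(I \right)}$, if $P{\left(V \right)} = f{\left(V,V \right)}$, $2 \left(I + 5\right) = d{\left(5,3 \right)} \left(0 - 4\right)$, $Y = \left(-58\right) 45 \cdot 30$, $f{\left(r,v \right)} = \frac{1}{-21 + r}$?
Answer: $- \frac{2192399}{28} \approx -78300.0$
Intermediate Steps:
$d{\left(y,A \right)} = 4 - A$
$Y = -78300$ ($Y = \left(-2610\right) 30 = -78300$)
$I = -7$ ($I = -5 + \frac{\left(4 - 3\right) \left(0 - 4\right)}{2} = -5 + \frac{\left(4 - 3\right) \left(-4\right)}{2} = -5 + \frac{1 \left(-4\right)}{2} = -5 + \frac{1}{2} \left(-4\right) = -5 - 2 = -7$)
$P{\left(V \right)} = \frac{1}{-21 + V}$
$Y - P{\left(I \right)} = -78300 - \frac{1}{-21 - 7} = -78300 - \frac{1}{-28} = -78300 - - \frac{1}{28} = -78300 + \frac{1}{28} = - \frac{2192399}{28}$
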